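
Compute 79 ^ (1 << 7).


79 ^ (1 << 7) = 79 ^ 128 = 207

207


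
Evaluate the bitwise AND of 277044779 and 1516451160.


0b10000100000110101111000101011 & 0b1011010011000110011010101011000 = 0b10000000000110001010000001000 = 268637192

268637192


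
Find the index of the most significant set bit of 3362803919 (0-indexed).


0b11001000011100000101000011001111. Highest set bit at position 31

31


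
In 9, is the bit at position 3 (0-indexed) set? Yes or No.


0b1001, bit 3 = 1. Yes

Yes


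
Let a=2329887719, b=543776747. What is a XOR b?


2329887719 ^ 543776747 = 2864061452

2864061452


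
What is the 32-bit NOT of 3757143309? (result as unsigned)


~0b11011111111100010111010100001101 = 0b100000000011101000101011110010 = 537823986 (32-bit unsigned)

537823986


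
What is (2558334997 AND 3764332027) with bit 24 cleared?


Step 1: 2558334997 & 3764332027 = 2153578513
Step 2: 2153578513 & ~(1 << 24) = 2153578513

2153578513


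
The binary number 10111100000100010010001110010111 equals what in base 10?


10111100000100010010001110010111 in decimal = 3155239831

3155239831


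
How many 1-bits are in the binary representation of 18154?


0b100011011101010 has 8 set bits

8


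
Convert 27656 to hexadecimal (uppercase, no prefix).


27656 = 6C08 hex

6C08


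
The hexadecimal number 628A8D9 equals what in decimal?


628A8D9 hex = 103327961 decimal

103327961


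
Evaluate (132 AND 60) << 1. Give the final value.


Step 1: 132 & 60 = 4
Step 2: 4 << 1 = 8

8


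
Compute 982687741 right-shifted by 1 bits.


0b111010100100101001111111111101 >> 1 = 0b11101010010010100111111111110 = 491343870

491343870


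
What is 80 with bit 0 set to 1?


80 | (1 << 0) = 80 | 1 = 81

81


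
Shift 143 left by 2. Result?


0b10001111 << 2 = 0b1000111100 = 572

572


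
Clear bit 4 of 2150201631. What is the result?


2150201631 & ~(1 << 4) = 2150201615

2150201615


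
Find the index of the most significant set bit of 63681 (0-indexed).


0b1111100011000001. Highest set bit at position 15

15


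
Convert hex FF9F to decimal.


FF9F hex = 65439 decimal

65439


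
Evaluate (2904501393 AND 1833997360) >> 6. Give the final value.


Step 1: 2904501393 & 1833997360 = 756024336
Step 2: 756024336 >> 6 = 11812880

11812880


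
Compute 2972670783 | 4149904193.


0b10110001001011110101101100111111 | 0b11110111010110101000001101000001 = 0b11110111011111111101101101111111 = 4152351615

4152351615


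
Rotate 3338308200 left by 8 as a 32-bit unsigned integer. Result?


Rotate 0b11000110111110101000101001101000 left by 8 (32-bit) = 0b11111010100010100110100011000110 = 4203374790

4203374790


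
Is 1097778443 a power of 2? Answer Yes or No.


0b1000001011011101100010100001011. Multiple bits set => No

No


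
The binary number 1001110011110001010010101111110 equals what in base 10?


1001110011110001010010101111110 in decimal = 1316529534

1316529534


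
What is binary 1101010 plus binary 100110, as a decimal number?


1101010 + 100110 = 10010000 = 144

144


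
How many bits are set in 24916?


0b110000101010100 has 6 set bits

6


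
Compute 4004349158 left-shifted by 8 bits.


0b11101110101011011000010011100110 << 8 = 0b1110111010101101100001001110011000000000 = 1025113384448

1025113384448


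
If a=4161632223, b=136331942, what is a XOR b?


4161632223 ^ 136331942 = 4029494649

4029494649


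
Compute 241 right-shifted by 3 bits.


0b11110001 >> 3 = 0b11110 = 30

30


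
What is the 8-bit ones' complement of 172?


172 ^ 255 = 83

83


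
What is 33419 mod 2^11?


33419 & 2047 = 651

651


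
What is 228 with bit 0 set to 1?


228 | (1 << 0) = 228 | 1 = 229

229


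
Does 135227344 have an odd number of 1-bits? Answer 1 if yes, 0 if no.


0b1000000011110110011111010000 has 13 ones => parity 1

1


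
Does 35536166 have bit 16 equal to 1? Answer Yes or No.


0b10000111100011110100100110, bit 16 = 0. No

No


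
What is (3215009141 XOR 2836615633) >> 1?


Step 1: 3215009141 ^ 2836615633 = 380794020
Step 2: 380794020 >> 1 = 190397010

190397010


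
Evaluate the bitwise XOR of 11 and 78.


0b1011 ^ 0b1001110 = 0b1000101 = 69

69


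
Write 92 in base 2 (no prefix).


92 = 1011100 in binary

1011100


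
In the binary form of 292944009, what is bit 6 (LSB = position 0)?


0b10001011101011111100010001001, position 6 = 0

0


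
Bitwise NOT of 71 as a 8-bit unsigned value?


~0b1000111 = 0b10111000 = 184 (8-bit unsigned)

184


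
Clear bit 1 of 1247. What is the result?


1247 & ~(1 << 1) = 1245

1245


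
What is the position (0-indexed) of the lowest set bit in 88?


0b1011000. Lowest set bit at position 3

3


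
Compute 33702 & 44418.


0b1000001110100110 & 0b1010110110000010 = 0b1000000110000010 = 33154

33154


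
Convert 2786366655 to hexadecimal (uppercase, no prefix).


2786366655 = A61494BF hex

A61494BF


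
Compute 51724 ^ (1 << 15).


51724 ^ (1 << 15) = 51724 ^ 32768 = 18956

18956


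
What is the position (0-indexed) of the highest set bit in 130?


0b10000010. Highest set bit at position 7

7


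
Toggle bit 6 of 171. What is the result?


171 ^ (1 << 6) = 171 ^ 64 = 235

235


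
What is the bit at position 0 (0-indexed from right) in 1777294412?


0b1101001111011110101110001001100, position 0 = 0

0


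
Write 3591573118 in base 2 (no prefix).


3591573118 = 11010110000100110000111001111110 in binary

11010110000100110000111001111110


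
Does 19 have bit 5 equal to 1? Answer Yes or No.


0b10011, bit 5 = 0. No

No


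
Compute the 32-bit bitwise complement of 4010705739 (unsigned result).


~0b11101111000011101000001101001011 = 0b10000111100010111110010110100 = 284261556 (32-bit unsigned)

284261556


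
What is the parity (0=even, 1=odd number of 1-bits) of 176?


0b10110000 has 3 ones => parity 1

1


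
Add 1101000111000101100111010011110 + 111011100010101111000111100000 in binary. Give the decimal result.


1101000111000101100111010011110 + 111011100010101111000111100000 = 10100100011011011100000001111110 = 2758656126

2758656126


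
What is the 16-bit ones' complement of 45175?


45175 ^ 65535 = 20360

20360


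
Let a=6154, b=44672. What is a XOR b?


6154 ^ 44672 = 46730

46730


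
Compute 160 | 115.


0b10100000 | 0b1110011 = 0b11110011 = 243

243


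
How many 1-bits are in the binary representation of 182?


0b10110110 has 5 set bits

5


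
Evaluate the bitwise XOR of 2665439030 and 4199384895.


0b10011110110111110101111100110110 ^ 0b11111010010011011000011100111111 = 0b1100100100100101101100000001001 = 1687345161

1687345161


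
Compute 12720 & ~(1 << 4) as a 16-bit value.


12720 & ~(1 << 4) = 12704

12704


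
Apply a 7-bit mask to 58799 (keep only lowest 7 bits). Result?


58799 & 127 = 47

47


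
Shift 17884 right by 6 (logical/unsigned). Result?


0b100010111011100 >> 6 = 0b100010111 = 279

279


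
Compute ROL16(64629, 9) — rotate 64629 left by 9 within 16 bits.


Rotate 0b1111110001110101 left by 9 (16-bit) = 0b1110101111111000 = 60408

60408


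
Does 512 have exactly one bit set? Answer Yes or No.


0b1000000000. Only one bit set => Yes

Yes


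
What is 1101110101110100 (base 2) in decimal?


1101110101110100 in decimal = 56692

56692


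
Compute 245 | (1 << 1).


245 | (1 << 1) = 245 | 2 = 247

247


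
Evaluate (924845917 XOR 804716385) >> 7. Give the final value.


Step 1: 924845917 ^ 804716385 = 416741436
Step 2: 416741436 >> 7 = 3255792

3255792


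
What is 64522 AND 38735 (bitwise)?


0b1111110000001010 & 0b1001011101001111 = 0b1001010000001010 = 37898

37898


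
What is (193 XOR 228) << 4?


Step 1: 193 ^ 228 = 37
Step 2: 37 << 4 = 592

592


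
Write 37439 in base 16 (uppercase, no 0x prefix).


37439 = 923F hex

923F


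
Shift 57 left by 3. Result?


0b111001 << 3 = 0b111001000 = 456

456


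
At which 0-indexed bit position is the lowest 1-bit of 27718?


0b110110001000110. Lowest set bit at position 1

1


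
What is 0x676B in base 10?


676B hex = 26475 decimal

26475


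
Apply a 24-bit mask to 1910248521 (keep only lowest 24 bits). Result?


1910248521 & 16777215 = 14423113

14423113


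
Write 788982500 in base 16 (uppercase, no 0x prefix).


788982500 = 2F06EAE4 hex

2F06EAE4


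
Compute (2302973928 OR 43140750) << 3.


Step 1: 2302973928 | 43140750 = 2346113006
Step 2: 2346113006 << 3 = 18768904048

18768904048


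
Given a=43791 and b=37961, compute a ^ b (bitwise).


43791 ^ 37961 = 16198

16198


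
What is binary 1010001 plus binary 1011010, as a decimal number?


1010001 + 1011010 = 10101011 = 171

171


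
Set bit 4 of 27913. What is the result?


27913 | (1 << 4) = 27913 | 16 = 27929

27929


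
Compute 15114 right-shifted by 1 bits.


0b11101100001010 >> 1 = 0b1110110000101 = 7557

7557


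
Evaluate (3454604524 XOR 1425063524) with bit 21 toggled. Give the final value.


Step 1: 3454604524 ^ 1425063524 = 2568596104
Step 2: 2568596104 ^ (1 << 21) = 2568596104 ^ 2097152 = 2570693256

2570693256


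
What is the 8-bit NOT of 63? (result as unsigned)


~0b111111 = 0b11000000 = 192 (8-bit unsigned)

192


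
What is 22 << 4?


0b10110 << 4 = 0b101100000 = 352

352


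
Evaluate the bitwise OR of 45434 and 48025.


0b1011000101111010 | 0b1011101110011001 = 0b1011101111111011 = 48123

48123


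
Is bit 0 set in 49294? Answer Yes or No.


0b1100000010001110, bit 0 = 0. No

No


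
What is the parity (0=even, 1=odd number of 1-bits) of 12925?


0b11001001111101 has 9 ones => parity 1

1


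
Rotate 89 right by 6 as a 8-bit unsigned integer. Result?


Rotate 0b1011001 right by 6 (8-bit) = 0b1100101 = 101

101


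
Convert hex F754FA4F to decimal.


F754FA4F hex = 4149541455 decimal

4149541455


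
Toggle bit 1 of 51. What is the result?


51 ^ (1 << 1) = 51 ^ 2 = 49

49


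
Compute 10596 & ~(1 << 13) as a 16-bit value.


10596 & ~(1 << 13) = 2404

2404


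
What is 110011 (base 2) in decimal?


110011 in decimal = 51

51


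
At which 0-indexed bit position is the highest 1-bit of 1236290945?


0b1001001101100000100110110000001. Highest set bit at position 30

30


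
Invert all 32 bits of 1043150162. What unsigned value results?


1043150162 ^ 4294967295 = 3251817133

3251817133


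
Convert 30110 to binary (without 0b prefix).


30110 = 111010110011110 in binary

111010110011110


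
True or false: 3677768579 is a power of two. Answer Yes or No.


0b11011011001101100100101110000011. Multiple bits set => No

No


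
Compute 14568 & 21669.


0b11100011101000 & 0b101010010100101 = 0b1000010100000 = 4256

4256


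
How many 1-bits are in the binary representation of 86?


0b1010110 has 4 set bits

4


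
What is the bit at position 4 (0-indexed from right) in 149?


0b10010101, position 4 = 1

1


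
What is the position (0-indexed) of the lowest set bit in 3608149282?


0b11010111000011111111110100100010. Lowest set bit at position 1

1


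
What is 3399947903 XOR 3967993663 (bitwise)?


0b11001010101001110001011001111111 ^ 0b11101100100000101100011100111111 = 0b100110001001011101000101000000 = 640012608

640012608


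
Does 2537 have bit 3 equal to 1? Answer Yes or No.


0b100111101001, bit 3 = 1. Yes

Yes


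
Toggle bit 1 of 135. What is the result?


135 ^ (1 << 1) = 135 ^ 2 = 133

133


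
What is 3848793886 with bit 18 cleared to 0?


3848793886 & ~(1 << 18) = 3848531742

3848531742


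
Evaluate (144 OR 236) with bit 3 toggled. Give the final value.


Step 1: 144 | 236 = 252
Step 2: 252 ^ (1 << 3) = 252 ^ 8 = 244

244


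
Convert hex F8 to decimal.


F8 hex = 248 decimal

248


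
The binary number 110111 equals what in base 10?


110111 in decimal = 55

55


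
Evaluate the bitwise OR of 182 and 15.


0b10110110 | 0b1111 = 0b10111111 = 191

191


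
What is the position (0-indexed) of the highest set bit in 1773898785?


0b1101001101110111000110000100001. Highest set bit at position 30

30


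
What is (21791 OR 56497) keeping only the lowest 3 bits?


Step 1: 21791 | 56497 = 56767
Step 2: 56767 & 7 = 7

7


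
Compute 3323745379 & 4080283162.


0b11000110000111000101010001100011 & 0b11110011001101000010111000011010 = 0b11000010000101000000010000000010 = 3256091650

3256091650


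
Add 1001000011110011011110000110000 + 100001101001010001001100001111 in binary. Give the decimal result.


1001000011110011011110000110000 + 100001101001010001001100001111 = 1101010000111101100111100111111 = 1780404031

1780404031


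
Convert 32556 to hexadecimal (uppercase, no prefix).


32556 = 7F2C hex

7F2C


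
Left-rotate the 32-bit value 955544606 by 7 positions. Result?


Rotate 0b111000111101000111010000011110 left by 7 (32-bit) = 0b1111010001110100000111100011100 = 2050625308

2050625308


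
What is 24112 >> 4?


0b101111000110000 >> 4 = 0b10111100011 = 1507

1507


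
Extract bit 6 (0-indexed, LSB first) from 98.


0b1100010, position 6 = 1

1


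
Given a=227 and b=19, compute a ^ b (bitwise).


227 ^ 19 = 240

240


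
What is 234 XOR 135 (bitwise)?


0b11101010 ^ 0b10000111 = 0b1101101 = 109

109


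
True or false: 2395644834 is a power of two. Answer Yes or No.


0b10001110110010101010001110100010. Multiple bits set => No

No


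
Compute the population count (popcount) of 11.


0b1011 has 3 set bits

3


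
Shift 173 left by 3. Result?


0b10101101 << 3 = 0b10101101000 = 1384

1384


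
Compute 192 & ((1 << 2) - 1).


192 & 3 = 0

0


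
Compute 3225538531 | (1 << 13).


3225538531 | (1 << 13) = 3225538531 | 8192 = 3225546723

3225546723


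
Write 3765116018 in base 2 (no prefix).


3765116018 = 11100000011010110001110001110010 in binary

11100000011010110001110001110010


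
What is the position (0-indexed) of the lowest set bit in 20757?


0b101000100010101. Lowest set bit at position 0

0


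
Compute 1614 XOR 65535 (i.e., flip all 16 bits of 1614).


1614 ^ 65535 = 63921

63921


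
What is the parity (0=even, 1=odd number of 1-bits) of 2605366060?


0b10011011010010101011101100101100 has 17 ones => parity 1

1


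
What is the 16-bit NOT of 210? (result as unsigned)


~0b11010010 = 0b1111111100101101 = 65325 (16-bit unsigned)

65325


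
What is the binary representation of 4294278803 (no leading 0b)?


4294278803 = 11111111111101010111111010010011 in binary

11111111111101010111111010010011


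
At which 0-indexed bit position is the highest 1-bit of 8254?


0b10000000111110. Highest set bit at position 13

13


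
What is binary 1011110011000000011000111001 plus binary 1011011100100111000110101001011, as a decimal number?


1011110011000000011000111001 + 1011011100100111000110101001011 = 1100111010111111001001110000100 = 1734316932

1734316932


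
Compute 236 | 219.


0b11101100 | 0b11011011 = 0b11111111 = 255

255


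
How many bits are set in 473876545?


0b11100001111101100100001000001 has 13 set bits

13


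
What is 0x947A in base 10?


947A hex = 38010 decimal

38010


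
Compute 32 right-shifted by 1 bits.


0b100000 >> 1 = 0b10000 = 16

16


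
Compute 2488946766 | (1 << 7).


2488946766 | (1 << 7) = 2488946766 | 128 = 2488946894

2488946894


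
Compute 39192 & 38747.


0b1001100100011000 & 0b1001011101011011 = 0b1001000100011000 = 37144

37144


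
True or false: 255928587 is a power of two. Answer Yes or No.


0b1111010000010010100100001011. Multiple bits set => No

No


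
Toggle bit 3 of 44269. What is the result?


44269 ^ (1 << 3) = 44269 ^ 8 = 44261

44261


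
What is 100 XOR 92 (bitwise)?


0b1100100 ^ 0b1011100 = 0b111000 = 56

56


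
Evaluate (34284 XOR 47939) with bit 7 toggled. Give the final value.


Step 1: 34284 ^ 47939 = 16047
Step 2: 16047 ^ (1 << 7) = 16047 ^ 128 = 15919

15919


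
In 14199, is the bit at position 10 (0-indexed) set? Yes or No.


0b11011101110111, bit 10 = 1. Yes

Yes


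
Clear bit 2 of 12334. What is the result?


12334 & ~(1 << 2) = 12330

12330


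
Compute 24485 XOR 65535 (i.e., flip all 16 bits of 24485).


24485 ^ 65535 = 41050

41050


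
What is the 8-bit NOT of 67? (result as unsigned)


~0b1000011 = 0b10111100 = 188 (8-bit unsigned)

188


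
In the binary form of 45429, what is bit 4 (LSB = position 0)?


0b1011000101110101, position 4 = 1

1


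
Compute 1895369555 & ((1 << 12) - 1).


1895369555 & 4095 = 2899

2899


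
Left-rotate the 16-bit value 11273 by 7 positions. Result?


Rotate 0b10110000001001 left by 7 (16-bit) = 0b10010010110 = 1174

1174


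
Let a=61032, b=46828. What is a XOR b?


61032 ^ 46828 = 22660

22660


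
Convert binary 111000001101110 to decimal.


111000001101110 in decimal = 28782

28782


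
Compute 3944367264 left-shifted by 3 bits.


0b11101011000110100100010010100000 << 3 = 0b11101011000110100100010010100000000 = 31554938112

31554938112


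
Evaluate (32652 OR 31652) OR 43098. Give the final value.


Step 1: 32652 | 31652 = 32684
Step 2: 32684 | 43098 = 65534

65534


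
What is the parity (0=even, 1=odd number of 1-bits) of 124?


0b1111100 has 5 ones => parity 1

1


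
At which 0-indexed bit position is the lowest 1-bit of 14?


0b1110. Lowest set bit at position 1

1


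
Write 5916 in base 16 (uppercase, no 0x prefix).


5916 = 171C hex

171C


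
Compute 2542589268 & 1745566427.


0b10010111100011001101010101010100 & 0b1101000000010110011101011011011 = 0b10000001000001010000 = 528464

528464


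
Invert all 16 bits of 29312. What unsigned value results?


29312 ^ 65535 = 36223

36223


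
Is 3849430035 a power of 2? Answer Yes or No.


0b11100101011100011010010000010011. Multiple bits set => No

No


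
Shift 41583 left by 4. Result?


0b1010001001101111 << 4 = 0b10100010011011110000 = 665328

665328


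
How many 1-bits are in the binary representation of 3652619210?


0b11011001101101101000101111001010 has 18 set bits

18


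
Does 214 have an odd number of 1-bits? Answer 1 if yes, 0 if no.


0b11010110 has 5 ones => parity 1

1


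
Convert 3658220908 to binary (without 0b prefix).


3658220908 = 11011010000011000000010101101100 in binary

11011010000011000000010101101100


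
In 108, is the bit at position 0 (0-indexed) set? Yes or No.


0b1101100, bit 0 = 0. No

No


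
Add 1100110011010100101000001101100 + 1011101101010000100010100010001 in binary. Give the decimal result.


1100110011010100101000001101100 + 1011101101010000100010100010001 = 11000100000100101001010101111101 = 3289552253

3289552253


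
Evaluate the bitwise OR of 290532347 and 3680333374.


0b10001010100010010101111111011 | 0b11011011010111010110111000111110 = 0b11011011010111010110111111111111 = 3680333823

3680333823


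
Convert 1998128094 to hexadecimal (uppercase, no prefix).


1998128094 = 771903DE hex

771903DE


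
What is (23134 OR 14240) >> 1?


Step 1: 23134 | 14240 = 32766
Step 2: 32766 >> 1 = 16383

16383


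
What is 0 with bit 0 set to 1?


0 | (1 << 0) = 0 | 1 = 1

1


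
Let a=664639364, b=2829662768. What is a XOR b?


664639364 ^ 2829662768 = 2402594228

2402594228


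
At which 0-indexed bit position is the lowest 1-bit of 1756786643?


0b1101000101101100110111111010011. Lowest set bit at position 0

0


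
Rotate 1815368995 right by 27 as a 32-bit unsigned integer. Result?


Rotate 0b1101100001101000101010100100011 right by 27 (32-bit) = 0b10000110100010101010010001101101 = 2257233005

2257233005


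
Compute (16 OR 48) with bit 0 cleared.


Step 1: 16 | 48 = 48
Step 2: 48 & ~(1 << 0) = 48

48


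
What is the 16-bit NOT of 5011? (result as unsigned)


~0b1001110010011 = 0b1110110001101100 = 60524 (16-bit unsigned)

60524


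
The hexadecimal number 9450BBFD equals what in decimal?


9450BBFD hex = 2488318973 decimal

2488318973


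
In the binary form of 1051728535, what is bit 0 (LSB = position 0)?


0b111110101100000001101010010111, position 0 = 1

1


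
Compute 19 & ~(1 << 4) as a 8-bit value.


19 & ~(1 << 4) = 3

3


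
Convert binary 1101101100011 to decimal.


1101101100011 in decimal = 7011

7011


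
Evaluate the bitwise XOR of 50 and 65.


0b110010 ^ 0b1000001 = 0b1110011 = 115

115


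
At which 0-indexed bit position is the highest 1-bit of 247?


0b11110111. Highest set bit at position 7

7


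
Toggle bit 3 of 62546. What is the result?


62546 ^ (1 << 3) = 62546 ^ 8 = 62554

62554


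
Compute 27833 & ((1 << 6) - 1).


27833 & 63 = 57

57


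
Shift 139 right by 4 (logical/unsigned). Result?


0b10001011 >> 4 = 0b1000 = 8

8


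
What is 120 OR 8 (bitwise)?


0b1111000 | 0b1000 = 0b1111000 = 120

120


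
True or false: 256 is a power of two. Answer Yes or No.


0b100000000. Only one bit set => Yes

Yes


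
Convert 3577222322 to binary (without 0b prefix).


3577222322 = 11010101001110000001010010110010 in binary

11010101001110000001010010110010


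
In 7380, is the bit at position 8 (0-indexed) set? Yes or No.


0b1110011010100, bit 8 = 0. No

No


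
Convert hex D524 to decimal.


D524 hex = 54564 decimal

54564


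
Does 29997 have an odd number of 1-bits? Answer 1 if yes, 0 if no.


0b111010100101101 has 9 ones => parity 1

1


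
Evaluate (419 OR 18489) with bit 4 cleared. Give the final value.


Step 1: 419 | 18489 = 18875
Step 2: 18875 & ~(1 << 4) = 18859

18859


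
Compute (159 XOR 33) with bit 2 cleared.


Step 1: 159 ^ 33 = 190
Step 2: 190 & ~(1 << 2) = 186

186


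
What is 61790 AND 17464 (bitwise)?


0b1111000101011110 & 0b100010000111000 = 0b100000000011000 = 16408

16408


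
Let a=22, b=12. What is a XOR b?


22 ^ 12 = 26

26


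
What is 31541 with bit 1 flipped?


31541 ^ (1 << 1) = 31541 ^ 2 = 31543

31543


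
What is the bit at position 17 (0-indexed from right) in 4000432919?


0b11101110011100011100001100010111, position 17 = 0

0


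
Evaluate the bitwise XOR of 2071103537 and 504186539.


0b1111011011100101000100000110001 ^ 0b11110000011010100011010101011 = 0b1100101011111111100111010011010 = 1702874778

1702874778


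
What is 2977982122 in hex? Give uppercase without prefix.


2977982122 = B18066AA hex

B18066AA


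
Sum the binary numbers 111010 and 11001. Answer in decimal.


111010 + 11001 = 1010011 = 83

83


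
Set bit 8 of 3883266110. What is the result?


3883266110 | (1 << 8) = 3883266110 | 256 = 3883266366

3883266366


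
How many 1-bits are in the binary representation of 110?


0b1101110 has 5 set bits

5


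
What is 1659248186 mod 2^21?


1659248186 & 2097151 = 400954

400954


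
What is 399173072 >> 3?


0b10111110010101110010111010000 >> 3 = 0b10111110010101110010111010 = 49896634

49896634


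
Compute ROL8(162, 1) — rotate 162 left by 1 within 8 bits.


Rotate 0b10100010 left by 1 (8-bit) = 0b1000101 = 69

69


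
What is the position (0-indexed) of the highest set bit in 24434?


0b101111101110010. Highest set bit at position 14

14


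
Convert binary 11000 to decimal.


11000 in decimal = 24

24


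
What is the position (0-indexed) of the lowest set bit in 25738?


0b110010010001010. Lowest set bit at position 1

1


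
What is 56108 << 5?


0b1101101100101100 << 5 = 0b110110110010110000000 = 1795456

1795456


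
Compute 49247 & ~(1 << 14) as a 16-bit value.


49247 & ~(1 << 14) = 32863

32863


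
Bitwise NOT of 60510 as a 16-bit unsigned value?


~0b1110110001011110 = 0b1001110100001 = 5025 (16-bit unsigned)

5025


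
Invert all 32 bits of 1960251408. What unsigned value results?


1960251408 ^ 4294967295 = 2334715887

2334715887


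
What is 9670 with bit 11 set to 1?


9670 | (1 << 11) = 9670 | 2048 = 11718

11718


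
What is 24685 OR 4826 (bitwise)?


0b110000001101101 | 0b1001011011010 = 0b111001011111111 = 29439

29439


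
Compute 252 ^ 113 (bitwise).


0b11111100 ^ 0b1110001 = 0b10001101 = 141

141


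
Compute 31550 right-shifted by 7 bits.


0b111101100111110 >> 7 = 0b11110110 = 246

246


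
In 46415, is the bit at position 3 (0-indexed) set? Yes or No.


0b1011010101001111, bit 3 = 1. Yes

Yes


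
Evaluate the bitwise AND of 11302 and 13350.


0b10110000100110 & 0b11010000100110 = 0b10010000100110 = 9254

9254


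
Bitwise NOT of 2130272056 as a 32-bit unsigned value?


~0b1111110111110010101111100111000 = 0b10000001000001101010000011000111 = 2164695239 (32-bit unsigned)

2164695239


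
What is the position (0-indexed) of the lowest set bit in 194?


0b11000010. Lowest set bit at position 1

1


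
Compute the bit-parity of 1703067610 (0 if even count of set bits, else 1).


0b1100101100000101011111111011010 has 18 ones => parity 0

0


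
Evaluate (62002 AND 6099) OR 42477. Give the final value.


Step 1: 62002 & 6099 = 4626
Step 2: 4626 | 42477 = 47103

47103


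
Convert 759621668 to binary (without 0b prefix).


759621668 = 101101010001101110100000100100 in binary

101101010001101110100000100100


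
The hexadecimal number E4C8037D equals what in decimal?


E4C8037D hex = 3838313341 decimal

3838313341


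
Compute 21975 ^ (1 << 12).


21975 ^ (1 << 12) = 21975 ^ 4096 = 17879

17879


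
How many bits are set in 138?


0b10001010 has 3 set bits

3


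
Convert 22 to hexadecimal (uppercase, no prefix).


22 = 16 hex

16


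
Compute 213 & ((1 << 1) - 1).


213 & 1 = 1

1


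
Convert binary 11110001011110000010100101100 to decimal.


11110001011110000010100101100 in decimal = 506397996

506397996


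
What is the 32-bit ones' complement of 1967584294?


1967584294 ^ 4294967295 = 2327383001

2327383001


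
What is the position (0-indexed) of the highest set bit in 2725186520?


0b10100010011011110000101111011000. Highest set bit at position 31

31


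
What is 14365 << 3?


0b11100000011101 << 3 = 0b11100000011101000 = 114920

114920


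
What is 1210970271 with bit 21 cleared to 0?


1210970271 & ~(1 << 21) = 1208873119

1208873119


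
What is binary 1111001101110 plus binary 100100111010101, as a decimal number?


1111001101110 + 100100111010101 = 110100001000011 = 26691

26691


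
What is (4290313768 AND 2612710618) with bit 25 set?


Step 1: 4290313768 & 2612710618 = 2612579336
Step 2: 2612579336 | (1 << 25) = 2612579336 | 33554432 = 2612579336

2612579336


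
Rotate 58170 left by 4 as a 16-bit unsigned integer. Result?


Rotate 0b1110001100111010 left by 4 (16-bit) = 0b11001110101110 = 13230

13230


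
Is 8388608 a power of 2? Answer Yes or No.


0b100000000000000000000000. Only one bit set => Yes

Yes


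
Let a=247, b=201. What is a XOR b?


247 ^ 201 = 62

62


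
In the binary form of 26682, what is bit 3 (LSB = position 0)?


0b110100000111010, position 3 = 1

1


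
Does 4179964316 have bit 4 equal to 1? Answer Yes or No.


0b11111001001001010011000110011100, bit 4 = 1. Yes

Yes


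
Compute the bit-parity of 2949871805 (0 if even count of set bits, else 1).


0b10101111110100110111100010111101 has 21 ones => parity 1

1


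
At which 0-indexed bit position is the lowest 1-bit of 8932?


0b10001011100100. Lowest set bit at position 2

2


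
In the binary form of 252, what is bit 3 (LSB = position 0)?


0b11111100, position 3 = 1

1


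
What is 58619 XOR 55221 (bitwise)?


0b1110010011111011 ^ 0b1101011110110101 = 0b11001101001110 = 13134

13134


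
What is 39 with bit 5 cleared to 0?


39 & ~(1 << 5) = 7

7


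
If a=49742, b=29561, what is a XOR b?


49742 ^ 29561 = 45367

45367


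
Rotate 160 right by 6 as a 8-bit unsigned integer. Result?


Rotate 0b10100000 right by 6 (8-bit) = 0b10000010 = 130

130


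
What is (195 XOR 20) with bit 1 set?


Step 1: 195 ^ 20 = 215
Step 2: 215 | (1 << 1) = 215 | 2 = 215

215


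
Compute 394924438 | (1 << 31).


394924438 | (1 << 31) = 394924438 | 2147483648 = 2542408086

2542408086


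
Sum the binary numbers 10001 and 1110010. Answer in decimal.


10001 + 1110010 = 10000011 = 131

131


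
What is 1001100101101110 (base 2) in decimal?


1001100101101110 in decimal = 39278

39278


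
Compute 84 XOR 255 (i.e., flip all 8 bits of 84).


84 ^ 255 = 171

171


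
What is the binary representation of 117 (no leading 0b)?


117 = 1110101 in binary

1110101


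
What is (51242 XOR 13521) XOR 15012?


Step 1: 51242 ^ 13521 = 64763
Step 2: 64763 ^ 15012 = 50783

50783


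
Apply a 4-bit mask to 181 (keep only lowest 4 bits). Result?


181 & 15 = 5

5


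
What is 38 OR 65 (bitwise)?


0b100110 | 0b1000001 = 0b1100111 = 103

103


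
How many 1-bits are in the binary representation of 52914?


0b1100111010110010 has 9 set bits

9


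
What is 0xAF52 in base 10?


AF52 hex = 44882 decimal

44882


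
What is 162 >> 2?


0b10100010 >> 2 = 0b101000 = 40

40


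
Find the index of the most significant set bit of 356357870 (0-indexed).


0b10101001111011001011011101110. Highest set bit at position 28

28


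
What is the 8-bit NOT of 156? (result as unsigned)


~0b10011100 = 0b1100011 = 99 (8-bit unsigned)

99


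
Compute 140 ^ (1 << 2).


140 ^ (1 << 2) = 140 ^ 4 = 136

136


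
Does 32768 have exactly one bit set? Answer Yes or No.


0b1000000000000000. Only one bit set => Yes

Yes


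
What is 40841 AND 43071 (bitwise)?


0b1001111110001001 & 0b1010100000111111 = 0b1000100000001001 = 34825

34825


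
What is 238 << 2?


0b11101110 << 2 = 0b1110111000 = 952

952


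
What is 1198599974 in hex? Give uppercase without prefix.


1198599974 = 47712F26 hex

47712F26


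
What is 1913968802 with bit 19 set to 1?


1913968802 | (1 << 19) = 1913968802 | 524288 = 1914493090

1914493090


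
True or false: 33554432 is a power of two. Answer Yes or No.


0b10000000000000000000000000. Only one bit set => Yes

Yes


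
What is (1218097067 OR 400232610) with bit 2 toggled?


Step 1: 1218097067 | 400232610 = 1608236971
Step 2: 1608236971 ^ (1 << 2) = 1608236971 ^ 4 = 1608236975

1608236975


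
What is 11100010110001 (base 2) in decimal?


11100010110001 in decimal = 14513

14513


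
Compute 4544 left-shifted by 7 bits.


0b1000111000000 << 7 = 0b10001110000000000000 = 581632

581632


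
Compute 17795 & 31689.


0b100010110000011 & 0b111101111001001 = 0b100000110000001 = 16769

16769


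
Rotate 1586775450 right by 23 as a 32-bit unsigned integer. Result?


Rotate 0b1011110100101000100010110011010 right by 23 (32-bit) = 0b101000100010110011010010111101 = 680211645

680211645


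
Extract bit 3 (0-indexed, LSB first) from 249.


0b11111001, position 3 = 1

1


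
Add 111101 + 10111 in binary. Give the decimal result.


111101 + 10111 = 1010100 = 84

84


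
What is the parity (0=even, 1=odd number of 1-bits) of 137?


0b10001001 has 3 ones => parity 1

1


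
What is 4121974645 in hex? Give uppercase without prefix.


4121974645 = F5B05775 hex

F5B05775


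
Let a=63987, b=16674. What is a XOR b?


63987 ^ 16674 = 47313

47313


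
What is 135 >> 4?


0b10000111 >> 4 = 0b1000 = 8

8


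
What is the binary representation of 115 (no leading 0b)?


115 = 1110011 in binary

1110011


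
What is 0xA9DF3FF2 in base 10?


A9DF3FF2 hex = 2849980402 decimal

2849980402


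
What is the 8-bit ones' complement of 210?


210 ^ 255 = 45

45


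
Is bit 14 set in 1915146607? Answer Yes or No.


0b1110010001001101101000101101111, bit 14 = 1. Yes

Yes


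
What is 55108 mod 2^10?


55108 & 1023 = 836

836


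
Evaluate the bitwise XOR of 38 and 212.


0b100110 ^ 0b11010100 = 0b11110010 = 242

242


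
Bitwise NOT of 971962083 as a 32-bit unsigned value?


~0b111001111011101111011011100011 = 0b11000110000100010000100100011100 = 3323005212 (32-bit unsigned)

3323005212


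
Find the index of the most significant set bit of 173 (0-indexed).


0b10101101. Highest set bit at position 7

7


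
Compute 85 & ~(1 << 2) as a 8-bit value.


85 & ~(1 << 2) = 81

81


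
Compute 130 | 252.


0b10000010 | 0b11111100 = 0b11111110 = 254

254


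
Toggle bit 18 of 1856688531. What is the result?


1856688531 ^ (1 << 18) = 1856688531 ^ 262144 = 1856950675

1856950675


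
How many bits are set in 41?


0b101001 has 3 set bits

3


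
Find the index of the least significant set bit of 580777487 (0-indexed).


0b100010100111011111011000001111. Lowest set bit at position 0

0


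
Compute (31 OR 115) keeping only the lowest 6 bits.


Step 1: 31 | 115 = 127
Step 2: 127 & 63 = 63

63


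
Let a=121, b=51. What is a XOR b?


121 ^ 51 = 74

74


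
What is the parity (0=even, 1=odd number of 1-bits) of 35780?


0b1000101111000100 has 7 ones => parity 1

1


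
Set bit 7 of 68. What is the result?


68 | (1 << 7) = 68 | 128 = 196

196


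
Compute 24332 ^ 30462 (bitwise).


0b101111100001100 ^ 0b111011011111110 = 0b10100111110010 = 10738

10738


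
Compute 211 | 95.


0b11010011 | 0b1011111 = 0b11011111 = 223

223


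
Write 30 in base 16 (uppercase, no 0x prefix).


30 = 1E hex

1E


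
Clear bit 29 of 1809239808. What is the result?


1809239808 & ~(1 << 29) = 1272368896

1272368896


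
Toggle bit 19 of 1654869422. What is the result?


1654869422 ^ (1 << 19) = 1654869422 ^ 524288 = 1655393710

1655393710


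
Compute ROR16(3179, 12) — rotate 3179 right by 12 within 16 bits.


Rotate 0b110001101011 right by 12 (16-bit) = 0b1100011010110000 = 50864

50864


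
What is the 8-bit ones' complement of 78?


78 ^ 255 = 177

177


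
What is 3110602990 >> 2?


0b10111001011010000000100011101110 >> 2 = 0b101110010110100000001000111011 = 777650747

777650747


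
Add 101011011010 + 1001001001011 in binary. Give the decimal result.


101011011010 + 1001001001011 = 1110100100101 = 7461

7461


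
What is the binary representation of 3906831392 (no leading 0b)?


3906831392 = 11101000110111011000010000100000 in binary

11101000110111011000010000100000


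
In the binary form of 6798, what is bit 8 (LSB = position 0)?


0b1101010001110, position 8 = 0

0


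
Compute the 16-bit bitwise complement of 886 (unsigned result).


~0b1101110110 = 0b1111110010001001 = 64649 (16-bit unsigned)

64649


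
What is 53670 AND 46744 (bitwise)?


0b1101000110100110 & 0b1011011010011000 = 0b1001000010000000 = 36992

36992


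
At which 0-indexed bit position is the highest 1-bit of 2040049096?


0b1111001100110001010110111001000. Highest set bit at position 30

30


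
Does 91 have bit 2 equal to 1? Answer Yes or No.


0b1011011, bit 2 = 0. No

No


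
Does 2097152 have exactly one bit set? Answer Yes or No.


0b1000000000000000000000. Only one bit set => Yes

Yes


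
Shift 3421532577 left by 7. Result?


0b11001011111100000111000110100001 << 7 = 0b110010111111000001110001101000010000000 = 437956169856

437956169856


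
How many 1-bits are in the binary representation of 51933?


0b1100101011011101 has 10 set bits

10


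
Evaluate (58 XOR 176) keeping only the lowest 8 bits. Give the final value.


Step 1: 58 ^ 176 = 138
Step 2: 138 & 255 = 138

138


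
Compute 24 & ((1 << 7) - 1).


24 & 127 = 24

24


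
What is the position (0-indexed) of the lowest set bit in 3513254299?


0b11010001011010000000000110011011. Lowest set bit at position 0

0


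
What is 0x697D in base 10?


697D hex = 27005 decimal

27005


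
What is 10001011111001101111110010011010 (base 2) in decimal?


10001011111001101111110010011010 in decimal = 2347170970

2347170970


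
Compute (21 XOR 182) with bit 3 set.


Step 1: 21 ^ 182 = 163
Step 2: 163 | (1 << 3) = 163 | 8 = 171

171


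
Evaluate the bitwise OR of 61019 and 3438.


0b1110111001011011 | 0b110101101110 = 0b1110111101111111 = 61311

61311


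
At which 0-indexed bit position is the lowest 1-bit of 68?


0b1000100. Lowest set bit at position 2

2


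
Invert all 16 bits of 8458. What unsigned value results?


8458 ^ 65535 = 57077

57077


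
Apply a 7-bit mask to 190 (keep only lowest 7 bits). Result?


190 & 127 = 62

62


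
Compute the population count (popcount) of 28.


0b11100 has 3 set bits

3


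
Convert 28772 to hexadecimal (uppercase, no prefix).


28772 = 7064 hex

7064


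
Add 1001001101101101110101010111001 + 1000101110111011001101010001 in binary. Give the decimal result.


1001001101101101110101010111001 + 1000101110111011001101010001 = 1010010011100101001111000001010 = 1383243274

1383243274


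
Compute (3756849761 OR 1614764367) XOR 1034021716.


Step 1: 3756849761 | 1614764367 = 4294966127
Step 2: 4294966127 ^ 1034021716 = 3260944443

3260944443


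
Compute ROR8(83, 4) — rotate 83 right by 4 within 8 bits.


Rotate 0b1010011 right by 4 (8-bit) = 0b110101 = 53

53


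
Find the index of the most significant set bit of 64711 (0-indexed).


0b1111110011000111. Highest set bit at position 15

15


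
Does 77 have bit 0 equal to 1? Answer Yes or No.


0b1001101, bit 0 = 1. Yes

Yes


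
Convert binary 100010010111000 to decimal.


100010010111000 in decimal = 17592

17592


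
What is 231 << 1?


0b11100111 << 1 = 0b111001110 = 462

462


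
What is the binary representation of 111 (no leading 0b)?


111 = 1101111 in binary

1101111


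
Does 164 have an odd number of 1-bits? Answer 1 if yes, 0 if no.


0b10100100 has 3 ones => parity 1

1


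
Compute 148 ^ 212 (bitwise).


0b10010100 ^ 0b11010100 = 0b1000000 = 64

64


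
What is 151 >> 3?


0b10010111 >> 3 = 0b10010 = 18

18


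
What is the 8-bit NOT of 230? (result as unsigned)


~0b11100110 = 0b11001 = 25 (8-bit unsigned)

25


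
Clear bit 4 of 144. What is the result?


144 & ~(1 << 4) = 128

128


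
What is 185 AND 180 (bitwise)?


0b10111001 & 0b10110100 = 0b10110000 = 176

176


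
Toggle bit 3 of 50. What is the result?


50 ^ (1 << 3) = 50 ^ 8 = 58

58


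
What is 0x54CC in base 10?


54CC hex = 21708 decimal

21708
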